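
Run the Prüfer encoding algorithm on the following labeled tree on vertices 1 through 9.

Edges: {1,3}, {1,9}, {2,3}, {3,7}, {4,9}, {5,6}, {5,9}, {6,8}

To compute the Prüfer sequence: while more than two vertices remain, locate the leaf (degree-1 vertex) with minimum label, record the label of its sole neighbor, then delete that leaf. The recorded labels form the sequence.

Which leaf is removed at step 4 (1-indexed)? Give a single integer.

Answer: 3

Derivation:
Step 1: current leaves = {2,4,7,8}. Remove leaf 2 (neighbor: 3).
Step 2: current leaves = {4,7,8}. Remove leaf 4 (neighbor: 9).
Step 3: current leaves = {7,8}. Remove leaf 7 (neighbor: 3).
Step 4: current leaves = {3,8}. Remove leaf 3 (neighbor: 1).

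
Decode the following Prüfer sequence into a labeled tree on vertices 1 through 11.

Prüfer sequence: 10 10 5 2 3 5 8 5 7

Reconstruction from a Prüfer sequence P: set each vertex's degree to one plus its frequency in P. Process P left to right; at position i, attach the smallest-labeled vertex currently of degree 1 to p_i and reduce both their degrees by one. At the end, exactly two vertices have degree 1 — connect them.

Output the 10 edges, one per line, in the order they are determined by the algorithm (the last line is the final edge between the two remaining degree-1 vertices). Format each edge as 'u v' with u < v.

Initial degrees: {1:1, 2:2, 3:2, 4:1, 5:4, 6:1, 7:2, 8:2, 9:1, 10:3, 11:1}
Step 1: smallest deg-1 vertex = 1, p_1 = 10. Add edge {1,10}. Now deg[1]=0, deg[10]=2.
Step 2: smallest deg-1 vertex = 4, p_2 = 10. Add edge {4,10}. Now deg[4]=0, deg[10]=1.
Step 3: smallest deg-1 vertex = 6, p_3 = 5. Add edge {5,6}. Now deg[6]=0, deg[5]=3.
Step 4: smallest deg-1 vertex = 9, p_4 = 2. Add edge {2,9}. Now deg[9]=0, deg[2]=1.
Step 5: smallest deg-1 vertex = 2, p_5 = 3. Add edge {2,3}. Now deg[2]=0, deg[3]=1.
Step 6: smallest deg-1 vertex = 3, p_6 = 5. Add edge {3,5}. Now deg[3]=0, deg[5]=2.
Step 7: smallest deg-1 vertex = 10, p_7 = 8. Add edge {8,10}. Now deg[10]=0, deg[8]=1.
Step 8: smallest deg-1 vertex = 8, p_8 = 5. Add edge {5,8}. Now deg[8]=0, deg[5]=1.
Step 9: smallest deg-1 vertex = 5, p_9 = 7. Add edge {5,7}. Now deg[5]=0, deg[7]=1.
Final: two remaining deg-1 vertices are 7, 11. Add edge {7,11}.

Answer: 1 10
4 10
5 6
2 9
2 3
3 5
8 10
5 8
5 7
7 11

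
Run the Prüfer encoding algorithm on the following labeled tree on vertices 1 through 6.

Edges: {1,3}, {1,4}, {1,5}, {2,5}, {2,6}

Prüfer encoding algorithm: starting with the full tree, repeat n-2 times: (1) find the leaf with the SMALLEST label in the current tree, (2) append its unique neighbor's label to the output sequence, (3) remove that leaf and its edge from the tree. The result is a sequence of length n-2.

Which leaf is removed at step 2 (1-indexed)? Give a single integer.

Step 1: current leaves = {3,4,6}. Remove leaf 3 (neighbor: 1).
Step 2: current leaves = {4,6}. Remove leaf 4 (neighbor: 1).

Answer: 4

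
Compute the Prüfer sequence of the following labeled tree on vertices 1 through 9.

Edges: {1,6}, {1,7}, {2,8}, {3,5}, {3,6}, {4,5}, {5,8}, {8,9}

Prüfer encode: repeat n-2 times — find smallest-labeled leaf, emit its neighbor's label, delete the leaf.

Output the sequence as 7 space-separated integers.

Answer: 8 5 1 6 3 5 8

Derivation:
Step 1: leaves = {2,4,7,9}. Remove smallest leaf 2, emit neighbor 8.
Step 2: leaves = {4,7,9}. Remove smallest leaf 4, emit neighbor 5.
Step 3: leaves = {7,9}. Remove smallest leaf 7, emit neighbor 1.
Step 4: leaves = {1,9}. Remove smallest leaf 1, emit neighbor 6.
Step 5: leaves = {6,9}. Remove smallest leaf 6, emit neighbor 3.
Step 6: leaves = {3,9}. Remove smallest leaf 3, emit neighbor 5.
Step 7: leaves = {5,9}. Remove smallest leaf 5, emit neighbor 8.
Done: 2 vertices remain (8, 9). Sequence = [8 5 1 6 3 5 8]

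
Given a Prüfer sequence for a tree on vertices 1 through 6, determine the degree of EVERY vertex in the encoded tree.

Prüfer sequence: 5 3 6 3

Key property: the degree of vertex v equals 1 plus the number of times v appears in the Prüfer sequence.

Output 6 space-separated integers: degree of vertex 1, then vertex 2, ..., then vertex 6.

Answer: 1 1 3 1 2 2

Derivation:
p_1 = 5: count[5] becomes 1
p_2 = 3: count[3] becomes 1
p_3 = 6: count[6] becomes 1
p_4 = 3: count[3] becomes 2
Degrees (1 + count): deg[1]=1+0=1, deg[2]=1+0=1, deg[3]=1+2=3, deg[4]=1+0=1, deg[5]=1+1=2, deg[6]=1+1=2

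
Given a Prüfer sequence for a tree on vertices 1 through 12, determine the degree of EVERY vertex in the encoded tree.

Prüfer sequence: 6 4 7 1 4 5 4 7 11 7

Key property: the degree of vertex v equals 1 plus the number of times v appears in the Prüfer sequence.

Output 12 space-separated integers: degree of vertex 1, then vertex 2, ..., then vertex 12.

p_1 = 6: count[6] becomes 1
p_2 = 4: count[4] becomes 1
p_3 = 7: count[7] becomes 1
p_4 = 1: count[1] becomes 1
p_5 = 4: count[4] becomes 2
p_6 = 5: count[5] becomes 1
p_7 = 4: count[4] becomes 3
p_8 = 7: count[7] becomes 2
p_9 = 11: count[11] becomes 1
p_10 = 7: count[7] becomes 3
Degrees (1 + count): deg[1]=1+1=2, deg[2]=1+0=1, deg[3]=1+0=1, deg[4]=1+3=4, deg[5]=1+1=2, deg[6]=1+1=2, deg[7]=1+3=4, deg[8]=1+0=1, deg[9]=1+0=1, deg[10]=1+0=1, deg[11]=1+1=2, deg[12]=1+0=1

Answer: 2 1 1 4 2 2 4 1 1 1 2 1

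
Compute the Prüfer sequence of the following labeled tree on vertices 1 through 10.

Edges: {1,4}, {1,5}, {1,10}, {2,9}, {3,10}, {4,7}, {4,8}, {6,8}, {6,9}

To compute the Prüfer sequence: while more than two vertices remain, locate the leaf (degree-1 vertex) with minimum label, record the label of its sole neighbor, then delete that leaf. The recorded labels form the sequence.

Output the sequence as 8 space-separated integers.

Answer: 9 10 1 4 6 8 4 1

Derivation:
Step 1: leaves = {2,3,5,7}. Remove smallest leaf 2, emit neighbor 9.
Step 2: leaves = {3,5,7,9}. Remove smallest leaf 3, emit neighbor 10.
Step 3: leaves = {5,7,9,10}. Remove smallest leaf 5, emit neighbor 1.
Step 4: leaves = {7,9,10}. Remove smallest leaf 7, emit neighbor 4.
Step 5: leaves = {9,10}. Remove smallest leaf 9, emit neighbor 6.
Step 6: leaves = {6,10}. Remove smallest leaf 6, emit neighbor 8.
Step 7: leaves = {8,10}. Remove smallest leaf 8, emit neighbor 4.
Step 8: leaves = {4,10}. Remove smallest leaf 4, emit neighbor 1.
Done: 2 vertices remain (1, 10). Sequence = [9 10 1 4 6 8 4 1]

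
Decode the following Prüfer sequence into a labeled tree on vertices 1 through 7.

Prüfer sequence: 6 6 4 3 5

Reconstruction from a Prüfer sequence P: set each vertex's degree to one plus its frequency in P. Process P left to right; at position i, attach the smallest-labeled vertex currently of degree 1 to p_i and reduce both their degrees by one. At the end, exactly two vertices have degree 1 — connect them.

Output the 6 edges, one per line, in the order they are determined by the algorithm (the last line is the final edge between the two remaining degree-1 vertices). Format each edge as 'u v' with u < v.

Answer: 1 6
2 6
4 6
3 4
3 5
5 7

Derivation:
Initial degrees: {1:1, 2:1, 3:2, 4:2, 5:2, 6:3, 7:1}
Step 1: smallest deg-1 vertex = 1, p_1 = 6. Add edge {1,6}. Now deg[1]=0, deg[6]=2.
Step 2: smallest deg-1 vertex = 2, p_2 = 6. Add edge {2,6}. Now deg[2]=0, deg[6]=1.
Step 3: smallest deg-1 vertex = 6, p_3 = 4. Add edge {4,6}. Now deg[6]=0, deg[4]=1.
Step 4: smallest deg-1 vertex = 4, p_4 = 3. Add edge {3,4}. Now deg[4]=0, deg[3]=1.
Step 5: smallest deg-1 vertex = 3, p_5 = 5. Add edge {3,5}. Now deg[3]=0, deg[5]=1.
Final: two remaining deg-1 vertices are 5, 7. Add edge {5,7}.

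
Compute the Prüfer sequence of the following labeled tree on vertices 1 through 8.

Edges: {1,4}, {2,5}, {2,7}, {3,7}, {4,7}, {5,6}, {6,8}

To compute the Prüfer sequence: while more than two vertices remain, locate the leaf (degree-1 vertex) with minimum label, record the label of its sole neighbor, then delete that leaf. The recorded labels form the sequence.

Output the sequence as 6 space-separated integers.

Step 1: leaves = {1,3,8}. Remove smallest leaf 1, emit neighbor 4.
Step 2: leaves = {3,4,8}. Remove smallest leaf 3, emit neighbor 7.
Step 3: leaves = {4,8}. Remove smallest leaf 4, emit neighbor 7.
Step 4: leaves = {7,8}. Remove smallest leaf 7, emit neighbor 2.
Step 5: leaves = {2,8}. Remove smallest leaf 2, emit neighbor 5.
Step 6: leaves = {5,8}. Remove smallest leaf 5, emit neighbor 6.
Done: 2 vertices remain (6, 8). Sequence = [4 7 7 2 5 6]

Answer: 4 7 7 2 5 6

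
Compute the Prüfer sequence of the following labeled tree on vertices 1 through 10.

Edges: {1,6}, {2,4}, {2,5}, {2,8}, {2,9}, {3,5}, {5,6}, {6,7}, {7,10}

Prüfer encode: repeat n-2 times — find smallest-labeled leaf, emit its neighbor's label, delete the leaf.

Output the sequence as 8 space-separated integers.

Answer: 6 5 2 2 2 5 6 7

Derivation:
Step 1: leaves = {1,3,4,8,9,10}. Remove smallest leaf 1, emit neighbor 6.
Step 2: leaves = {3,4,8,9,10}. Remove smallest leaf 3, emit neighbor 5.
Step 3: leaves = {4,8,9,10}. Remove smallest leaf 4, emit neighbor 2.
Step 4: leaves = {8,9,10}. Remove smallest leaf 8, emit neighbor 2.
Step 5: leaves = {9,10}. Remove smallest leaf 9, emit neighbor 2.
Step 6: leaves = {2,10}. Remove smallest leaf 2, emit neighbor 5.
Step 7: leaves = {5,10}. Remove smallest leaf 5, emit neighbor 6.
Step 8: leaves = {6,10}. Remove smallest leaf 6, emit neighbor 7.
Done: 2 vertices remain (7, 10). Sequence = [6 5 2 2 2 5 6 7]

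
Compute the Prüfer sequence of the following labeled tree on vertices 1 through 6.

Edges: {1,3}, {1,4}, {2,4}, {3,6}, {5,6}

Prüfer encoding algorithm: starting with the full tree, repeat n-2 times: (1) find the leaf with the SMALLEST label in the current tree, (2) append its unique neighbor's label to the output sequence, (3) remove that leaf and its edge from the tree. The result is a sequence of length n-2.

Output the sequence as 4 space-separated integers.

Step 1: leaves = {2,5}. Remove smallest leaf 2, emit neighbor 4.
Step 2: leaves = {4,5}. Remove smallest leaf 4, emit neighbor 1.
Step 3: leaves = {1,5}. Remove smallest leaf 1, emit neighbor 3.
Step 4: leaves = {3,5}. Remove smallest leaf 3, emit neighbor 6.
Done: 2 vertices remain (5, 6). Sequence = [4 1 3 6]

Answer: 4 1 3 6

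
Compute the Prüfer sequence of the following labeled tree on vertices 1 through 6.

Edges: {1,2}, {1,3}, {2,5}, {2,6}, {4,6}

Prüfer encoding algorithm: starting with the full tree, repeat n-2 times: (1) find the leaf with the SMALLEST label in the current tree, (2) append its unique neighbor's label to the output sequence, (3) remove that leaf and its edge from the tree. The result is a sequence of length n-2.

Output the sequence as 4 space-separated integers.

Answer: 1 2 6 2

Derivation:
Step 1: leaves = {3,4,5}. Remove smallest leaf 3, emit neighbor 1.
Step 2: leaves = {1,4,5}. Remove smallest leaf 1, emit neighbor 2.
Step 3: leaves = {4,5}. Remove smallest leaf 4, emit neighbor 6.
Step 4: leaves = {5,6}. Remove smallest leaf 5, emit neighbor 2.
Done: 2 vertices remain (2, 6). Sequence = [1 2 6 2]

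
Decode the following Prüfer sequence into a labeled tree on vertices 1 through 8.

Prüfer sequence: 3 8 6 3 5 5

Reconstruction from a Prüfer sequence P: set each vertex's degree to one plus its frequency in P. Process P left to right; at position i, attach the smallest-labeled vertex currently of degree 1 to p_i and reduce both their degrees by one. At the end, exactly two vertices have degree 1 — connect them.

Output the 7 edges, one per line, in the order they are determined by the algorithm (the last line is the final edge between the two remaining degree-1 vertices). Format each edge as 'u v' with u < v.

Initial degrees: {1:1, 2:1, 3:3, 4:1, 5:3, 6:2, 7:1, 8:2}
Step 1: smallest deg-1 vertex = 1, p_1 = 3. Add edge {1,3}. Now deg[1]=0, deg[3]=2.
Step 2: smallest deg-1 vertex = 2, p_2 = 8. Add edge {2,8}. Now deg[2]=0, deg[8]=1.
Step 3: smallest deg-1 vertex = 4, p_3 = 6. Add edge {4,6}. Now deg[4]=0, deg[6]=1.
Step 4: smallest deg-1 vertex = 6, p_4 = 3. Add edge {3,6}. Now deg[6]=0, deg[3]=1.
Step 5: smallest deg-1 vertex = 3, p_5 = 5. Add edge {3,5}. Now deg[3]=0, deg[5]=2.
Step 6: smallest deg-1 vertex = 7, p_6 = 5. Add edge {5,7}. Now deg[7]=0, deg[5]=1.
Final: two remaining deg-1 vertices are 5, 8. Add edge {5,8}.

Answer: 1 3
2 8
4 6
3 6
3 5
5 7
5 8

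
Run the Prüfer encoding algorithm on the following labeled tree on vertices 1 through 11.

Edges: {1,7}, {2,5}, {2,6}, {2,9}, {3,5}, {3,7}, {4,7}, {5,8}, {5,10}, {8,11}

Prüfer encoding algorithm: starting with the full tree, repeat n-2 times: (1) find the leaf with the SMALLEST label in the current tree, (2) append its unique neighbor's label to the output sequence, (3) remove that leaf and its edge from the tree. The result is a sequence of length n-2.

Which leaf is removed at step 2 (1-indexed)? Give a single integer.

Step 1: current leaves = {1,4,6,9,10,11}. Remove leaf 1 (neighbor: 7).
Step 2: current leaves = {4,6,9,10,11}. Remove leaf 4 (neighbor: 7).

Answer: 4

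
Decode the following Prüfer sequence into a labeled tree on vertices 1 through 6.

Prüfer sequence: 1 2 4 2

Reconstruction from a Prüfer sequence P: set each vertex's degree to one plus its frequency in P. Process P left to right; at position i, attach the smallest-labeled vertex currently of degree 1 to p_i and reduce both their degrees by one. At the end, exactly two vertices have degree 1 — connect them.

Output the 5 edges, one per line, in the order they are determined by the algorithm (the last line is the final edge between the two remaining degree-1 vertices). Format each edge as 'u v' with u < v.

Initial degrees: {1:2, 2:3, 3:1, 4:2, 5:1, 6:1}
Step 1: smallest deg-1 vertex = 3, p_1 = 1. Add edge {1,3}. Now deg[3]=0, deg[1]=1.
Step 2: smallest deg-1 vertex = 1, p_2 = 2. Add edge {1,2}. Now deg[1]=0, deg[2]=2.
Step 3: smallest deg-1 vertex = 5, p_3 = 4. Add edge {4,5}. Now deg[5]=0, deg[4]=1.
Step 4: smallest deg-1 vertex = 4, p_4 = 2. Add edge {2,4}. Now deg[4]=0, deg[2]=1.
Final: two remaining deg-1 vertices are 2, 6. Add edge {2,6}.

Answer: 1 3
1 2
4 5
2 4
2 6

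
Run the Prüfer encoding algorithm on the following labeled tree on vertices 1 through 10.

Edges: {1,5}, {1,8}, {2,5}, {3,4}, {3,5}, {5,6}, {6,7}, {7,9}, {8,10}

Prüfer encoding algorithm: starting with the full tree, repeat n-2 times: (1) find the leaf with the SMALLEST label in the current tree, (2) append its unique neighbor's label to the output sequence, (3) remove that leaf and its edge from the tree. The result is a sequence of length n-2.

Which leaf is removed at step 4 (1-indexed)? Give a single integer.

Step 1: current leaves = {2,4,9,10}. Remove leaf 2 (neighbor: 5).
Step 2: current leaves = {4,9,10}. Remove leaf 4 (neighbor: 3).
Step 3: current leaves = {3,9,10}. Remove leaf 3 (neighbor: 5).
Step 4: current leaves = {9,10}. Remove leaf 9 (neighbor: 7).

Answer: 9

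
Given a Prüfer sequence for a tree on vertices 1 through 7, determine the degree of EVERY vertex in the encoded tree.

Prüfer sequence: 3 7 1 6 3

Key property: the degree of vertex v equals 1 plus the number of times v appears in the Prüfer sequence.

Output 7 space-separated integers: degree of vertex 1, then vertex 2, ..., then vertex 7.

p_1 = 3: count[3] becomes 1
p_2 = 7: count[7] becomes 1
p_3 = 1: count[1] becomes 1
p_4 = 6: count[6] becomes 1
p_5 = 3: count[3] becomes 2
Degrees (1 + count): deg[1]=1+1=2, deg[2]=1+0=1, deg[3]=1+2=3, deg[4]=1+0=1, deg[5]=1+0=1, deg[6]=1+1=2, deg[7]=1+1=2

Answer: 2 1 3 1 1 2 2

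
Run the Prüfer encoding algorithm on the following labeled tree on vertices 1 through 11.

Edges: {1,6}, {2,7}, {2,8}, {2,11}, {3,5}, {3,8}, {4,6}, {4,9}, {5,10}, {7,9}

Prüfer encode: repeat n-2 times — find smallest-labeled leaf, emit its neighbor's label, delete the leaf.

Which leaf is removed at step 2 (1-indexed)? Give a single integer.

Answer: 6

Derivation:
Step 1: current leaves = {1,10,11}. Remove leaf 1 (neighbor: 6).
Step 2: current leaves = {6,10,11}. Remove leaf 6 (neighbor: 4).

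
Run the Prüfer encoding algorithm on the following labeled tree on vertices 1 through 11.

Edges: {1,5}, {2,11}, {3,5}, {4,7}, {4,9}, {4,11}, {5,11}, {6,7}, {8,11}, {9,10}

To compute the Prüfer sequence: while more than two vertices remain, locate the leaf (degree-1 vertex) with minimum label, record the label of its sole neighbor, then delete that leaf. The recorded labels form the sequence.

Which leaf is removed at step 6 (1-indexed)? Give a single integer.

Answer: 7

Derivation:
Step 1: current leaves = {1,2,3,6,8,10}. Remove leaf 1 (neighbor: 5).
Step 2: current leaves = {2,3,6,8,10}. Remove leaf 2 (neighbor: 11).
Step 3: current leaves = {3,6,8,10}. Remove leaf 3 (neighbor: 5).
Step 4: current leaves = {5,6,8,10}. Remove leaf 5 (neighbor: 11).
Step 5: current leaves = {6,8,10}. Remove leaf 6 (neighbor: 7).
Step 6: current leaves = {7,8,10}. Remove leaf 7 (neighbor: 4).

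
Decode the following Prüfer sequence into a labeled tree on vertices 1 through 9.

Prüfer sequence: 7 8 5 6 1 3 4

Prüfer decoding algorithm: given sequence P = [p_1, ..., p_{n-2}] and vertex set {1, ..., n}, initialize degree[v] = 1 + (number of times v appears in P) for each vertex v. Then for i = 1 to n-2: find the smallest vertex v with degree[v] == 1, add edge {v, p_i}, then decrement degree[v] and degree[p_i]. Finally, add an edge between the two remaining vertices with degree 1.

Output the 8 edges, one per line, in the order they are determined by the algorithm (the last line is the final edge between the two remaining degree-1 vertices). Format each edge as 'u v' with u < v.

Initial degrees: {1:2, 2:1, 3:2, 4:2, 5:2, 6:2, 7:2, 8:2, 9:1}
Step 1: smallest deg-1 vertex = 2, p_1 = 7. Add edge {2,7}. Now deg[2]=0, deg[7]=1.
Step 2: smallest deg-1 vertex = 7, p_2 = 8. Add edge {7,8}. Now deg[7]=0, deg[8]=1.
Step 3: smallest deg-1 vertex = 8, p_3 = 5. Add edge {5,8}. Now deg[8]=0, deg[5]=1.
Step 4: smallest deg-1 vertex = 5, p_4 = 6. Add edge {5,6}. Now deg[5]=0, deg[6]=1.
Step 5: smallest deg-1 vertex = 6, p_5 = 1. Add edge {1,6}. Now deg[6]=0, deg[1]=1.
Step 6: smallest deg-1 vertex = 1, p_6 = 3. Add edge {1,3}. Now deg[1]=0, deg[3]=1.
Step 7: smallest deg-1 vertex = 3, p_7 = 4. Add edge {3,4}. Now deg[3]=0, deg[4]=1.
Final: two remaining deg-1 vertices are 4, 9. Add edge {4,9}.

Answer: 2 7
7 8
5 8
5 6
1 6
1 3
3 4
4 9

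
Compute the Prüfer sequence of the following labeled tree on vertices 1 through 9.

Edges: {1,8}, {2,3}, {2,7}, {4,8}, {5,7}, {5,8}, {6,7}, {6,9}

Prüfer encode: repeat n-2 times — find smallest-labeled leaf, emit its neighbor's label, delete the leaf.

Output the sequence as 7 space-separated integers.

Step 1: leaves = {1,3,4,9}. Remove smallest leaf 1, emit neighbor 8.
Step 2: leaves = {3,4,9}. Remove smallest leaf 3, emit neighbor 2.
Step 3: leaves = {2,4,9}. Remove smallest leaf 2, emit neighbor 7.
Step 4: leaves = {4,9}. Remove smallest leaf 4, emit neighbor 8.
Step 5: leaves = {8,9}. Remove smallest leaf 8, emit neighbor 5.
Step 6: leaves = {5,9}. Remove smallest leaf 5, emit neighbor 7.
Step 7: leaves = {7,9}. Remove smallest leaf 7, emit neighbor 6.
Done: 2 vertices remain (6, 9). Sequence = [8 2 7 8 5 7 6]

Answer: 8 2 7 8 5 7 6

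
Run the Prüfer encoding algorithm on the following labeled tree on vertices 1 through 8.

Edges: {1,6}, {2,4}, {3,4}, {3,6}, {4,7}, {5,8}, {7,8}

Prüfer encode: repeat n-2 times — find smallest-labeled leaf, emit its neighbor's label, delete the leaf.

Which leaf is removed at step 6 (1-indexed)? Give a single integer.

Step 1: current leaves = {1,2,5}. Remove leaf 1 (neighbor: 6).
Step 2: current leaves = {2,5,6}. Remove leaf 2 (neighbor: 4).
Step 3: current leaves = {5,6}. Remove leaf 5 (neighbor: 8).
Step 4: current leaves = {6,8}. Remove leaf 6 (neighbor: 3).
Step 5: current leaves = {3,8}. Remove leaf 3 (neighbor: 4).
Step 6: current leaves = {4,8}. Remove leaf 4 (neighbor: 7).

Answer: 4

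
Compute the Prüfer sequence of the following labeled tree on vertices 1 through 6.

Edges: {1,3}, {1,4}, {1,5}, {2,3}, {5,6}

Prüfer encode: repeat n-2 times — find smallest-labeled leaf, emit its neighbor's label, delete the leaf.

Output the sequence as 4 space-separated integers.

Step 1: leaves = {2,4,6}. Remove smallest leaf 2, emit neighbor 3.
Step 2: leaves = {3,4,6}. Remove smallest leaf 3, emit neighbor 1.
Step 3: leaves = {4,6}. Remove smallest leaf 4, emit neighbor 1.
Step 4: leaves = {1,6}. Remove smallest leaf 1, emit neighbor 5.
Done: 2 vertices remain (5, 6). Sequence = [3 1 1 5]

Answer: 3 1 1 5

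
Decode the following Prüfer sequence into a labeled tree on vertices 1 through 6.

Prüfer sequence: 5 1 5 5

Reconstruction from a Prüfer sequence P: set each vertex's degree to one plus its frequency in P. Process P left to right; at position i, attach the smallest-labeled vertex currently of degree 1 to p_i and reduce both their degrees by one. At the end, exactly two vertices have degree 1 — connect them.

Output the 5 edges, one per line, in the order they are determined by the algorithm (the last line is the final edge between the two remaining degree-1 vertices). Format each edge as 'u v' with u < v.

Answer: 2 5
1 3
1 5
4 5
5 6

Derivation:
Initial degrees: {1:2, 2:1, 3:1, 4:1, 5:4, 6:1}
Step 1: smallest deg-1 vertex = 2, p_1 = 5. Add edge {2,5}. Now deg[2]=0, deg[5]=3.
Step 2: smallest deg-1 vertex = 3, p_2 = 1. Add edge {1,3}. Now deg[3]=0, deg[1]=1.
Step 3: smallest deg-1 vertex = 1, p_3 = 5. Add edge {1,5}. Now deg[1]=0, deg[5]=2.
Step 4: smallest deg-1 vertex = 4, p_4 = 5. Add edge {4,5}. Now deg[4]=0, deg[5]=1.
Final: two remaining deg-1 vertices are 5, 6. Add edge {5,6}.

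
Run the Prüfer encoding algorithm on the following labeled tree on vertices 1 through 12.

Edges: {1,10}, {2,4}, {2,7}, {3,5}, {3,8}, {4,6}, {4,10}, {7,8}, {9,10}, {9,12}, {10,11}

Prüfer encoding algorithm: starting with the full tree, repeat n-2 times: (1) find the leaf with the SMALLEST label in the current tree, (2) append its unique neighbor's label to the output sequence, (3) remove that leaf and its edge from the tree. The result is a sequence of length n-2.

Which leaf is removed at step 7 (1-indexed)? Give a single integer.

Step 1: current leaves = {1,5,6,11,12}. Remove leaf 1 (neighbor: 10).
Step 2: current leaves = {5,6,11,12}. Remove leaf 5 (neighbor: 3).
Step 3: current leaves = {3,6,11,12}. Remove leaf 3 (neighbor: 8).
Step 4: current leaves = {6,8,11,12}. Remove leaf 6 (neighbor: 4).
Step 5: current leaves = {8,11,12}. Remove leaf 8 (neighbor: 7).
Step 6: current leaves = {7,11,12}. Remove leaf 7 (neighbor: 2).
Step 7: current leaves = {2,11,12}. Remove leaf 2 (neighbor: 4).

Answer: 2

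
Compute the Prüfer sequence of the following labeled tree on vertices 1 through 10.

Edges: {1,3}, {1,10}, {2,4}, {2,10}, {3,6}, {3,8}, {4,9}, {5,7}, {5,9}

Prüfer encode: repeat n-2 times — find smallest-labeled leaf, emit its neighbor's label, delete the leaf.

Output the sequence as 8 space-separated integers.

Answer: 3 5 9 3 1 10 4 2

Derivation:
Step 1: leaves = {6,7,8}. Remove smallest leaf 6, emit neighbor 3.
Step 2: leaves = {7,8}. Remove smallest leaf 7, emit neighbor 5.
Step 3: leaves = {5,8}. Remove smallest leaf 5, emit neighbor 9.
Step 4: leaves = {8,9}. Remove smallest leaf 8, emit neighbor 3.
Step 5: leaves = {3,9}. Remove smallest leaf 3, emit neighbor 1.
Step 6: leaves = {1,9}. Remove smallest leaf 1, emit neighbor 10.
Step 7: leaves = {9,10}. Remove smallest leaf 9, emit neighbor 4.
Step 8: leaves = {4,10}. Remove smallest leaf 4, emit neighbor 2.
Done: 2 vertices remain (2, 10). Sequence = [3 5 9 3 1 10 4 2]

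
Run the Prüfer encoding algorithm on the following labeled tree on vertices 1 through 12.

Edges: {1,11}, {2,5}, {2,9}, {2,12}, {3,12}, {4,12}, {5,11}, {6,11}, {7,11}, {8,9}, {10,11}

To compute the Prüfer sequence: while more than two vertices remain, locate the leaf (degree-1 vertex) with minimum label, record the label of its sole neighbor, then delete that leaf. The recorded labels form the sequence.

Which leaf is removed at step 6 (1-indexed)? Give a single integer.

Answer: 8

Derivation:
Step 1: current leaves = {1,3,4,6,7,8,10}. Remove leaf 1 (neighbor: 11).
Step 2: current leaves = {3,4,6,7,8,10}. Remove leaf 3 (neighbor: 12).
Step 3: current leaves = {4,6,7,8,10}. Remove leaf 4 (neighbor: 12).
Step 4: current leaves = {6,7,8,10,12}. Remove leaf 6 (neighbor: 11).
Step 5: current leaves = {7,8,10,12}. Remove leaf 7 (neighbor: 11).
Step 6: current leaves = {8,10,12}. Remove leaf 8 (neighbor: 9).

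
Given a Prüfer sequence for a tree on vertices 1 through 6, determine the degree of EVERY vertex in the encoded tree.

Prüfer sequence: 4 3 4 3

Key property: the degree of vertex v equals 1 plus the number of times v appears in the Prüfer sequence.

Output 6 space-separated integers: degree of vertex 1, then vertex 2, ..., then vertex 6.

Answer: 1 1 3 3 1 1

Derivation:
p_1 = 4: count[4] becomes 1
p_2 = 3: count[3] becomes 1
p_3 = 4: count[4] becomes 2
p_4 = 3: count[3] becomes 2
Degrees (1 + count): deg[1]=1+0=1, deg[2]=1+0=1, deg[3]=1+2=3, deg[4]=1+2=3, deg[5]=1+0=1, deg[6]=1+0=1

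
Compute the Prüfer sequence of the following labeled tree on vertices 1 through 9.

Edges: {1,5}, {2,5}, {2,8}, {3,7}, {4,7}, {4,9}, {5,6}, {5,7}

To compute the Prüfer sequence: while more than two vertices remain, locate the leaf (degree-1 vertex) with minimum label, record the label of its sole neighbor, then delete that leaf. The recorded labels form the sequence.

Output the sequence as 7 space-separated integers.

Answer: 5 7 5 2 5 7 4

Derivation:
Step 1: leaves = {1,3,6,8,9}. Remove smallest leaf 1, emit neighbor 5.
Step 2: leaves = {3,6,8,9}. Remove smallest leaf 3, emit neighbor 7.
Step 3: leaves = {6,8,9}. Remove smallest leaf 6, emit neighbor 5.
Step 4: leaves = {8,9}. Remove smallest leaf 8, emit neighbor 2.
Step 5: leaves = {2,9}. Remove smallest leaf 2, emit neighbor 5.
Step 6: leaves = {5,9}. Remove smallest leaf 5, emit neighbor 7.
Step 7: leaves = {7,9}. Remove smallest leaf 7, emit neighbor 4.
Done: 2 vertices remain (4, 9). Sequence = [5 7 5 2 5 7 4]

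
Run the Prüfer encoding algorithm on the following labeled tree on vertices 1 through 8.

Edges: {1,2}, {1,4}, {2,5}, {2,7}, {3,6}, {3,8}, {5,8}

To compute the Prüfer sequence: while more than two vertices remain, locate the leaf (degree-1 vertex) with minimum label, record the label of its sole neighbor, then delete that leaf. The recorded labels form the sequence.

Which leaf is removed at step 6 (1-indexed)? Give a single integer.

Answer: 2

Derivation:
Step 1: current leaves = {4,6,7}. Remove leaf 4 (neighbor: 1).
Step 2: current leaves = {1,6,7}. Remove leaf 1 (neighbor: 2).
Step 3: current leaves = {6,7}. Remove leaf 6 (neighbor: 3).
Step 4: current leaves = {3,7}. Remove leaf 3 (neighbor: 8).
Step 5: current leaves = {7,8}. Remove leaf 7 (neighbor: 2).
Step 6: current leaves = {2,8}. Remove leaf 2 (neighbor: 5).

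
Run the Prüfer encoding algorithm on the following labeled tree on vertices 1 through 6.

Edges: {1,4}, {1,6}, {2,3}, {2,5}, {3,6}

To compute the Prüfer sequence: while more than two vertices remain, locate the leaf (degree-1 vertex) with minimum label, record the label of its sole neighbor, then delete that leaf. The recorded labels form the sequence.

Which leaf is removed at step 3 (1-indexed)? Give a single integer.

Step 1: current leaves = {4,5}. Remove leaf 4 (neighbor: 1).
Step 2: current leaves = {1,5}. Remove leaf 1 (neighbor: 6).
Step 3: current leaves = {5,6}. Remove leaf 5 (neighbor: 2).

Answer: 5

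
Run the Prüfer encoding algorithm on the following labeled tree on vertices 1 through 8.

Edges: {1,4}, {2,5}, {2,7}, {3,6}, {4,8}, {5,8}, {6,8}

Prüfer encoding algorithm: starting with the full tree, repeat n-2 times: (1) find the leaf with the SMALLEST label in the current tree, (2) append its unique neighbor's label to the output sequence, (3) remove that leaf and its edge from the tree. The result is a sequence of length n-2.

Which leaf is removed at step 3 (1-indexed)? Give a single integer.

Answer: 4

Derivation:
Step 1: current leaves = {1,3,7}. Remove leaf 1 (neighbor: 4).
Step 2: current leaves = {3,4,7}. Remove leaf 3 (neighbor: 6).
Step 3: current leaves = {4,6,7}. Remove leaf 4 (neighbor: 8).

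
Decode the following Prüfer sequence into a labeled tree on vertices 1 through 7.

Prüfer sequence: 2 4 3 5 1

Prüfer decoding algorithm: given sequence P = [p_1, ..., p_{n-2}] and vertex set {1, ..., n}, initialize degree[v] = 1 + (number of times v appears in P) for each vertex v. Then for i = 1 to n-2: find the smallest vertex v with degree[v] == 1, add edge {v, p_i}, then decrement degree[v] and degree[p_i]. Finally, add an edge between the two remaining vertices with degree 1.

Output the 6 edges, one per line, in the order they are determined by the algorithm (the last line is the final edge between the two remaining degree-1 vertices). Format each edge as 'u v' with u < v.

Answer: 2 6
2 4
3 4
3 5
1 5
1 7

Derivation:
Initial degrees: {1:2, 2:2, 3:2, 4:2, 5:2, 6:1, 7:1}
Step 1: smallest deg-1 vertex = 6, p_1 = 2. Add edge {2,6}. Now deg[6]=0, deg[2]=1.
Step 2: smallest deg-1 vertex = 2, p_2 = 4. Add edge {2,4}. Now deg[2]=0, deg[4]=1.
Step 3: smallest deg-1 vertex = 4, p_3 = 3. Add edge {3,4}. Now deg[4]=0, deg[3]=1.
Step 4: smallest deg-1 vertex = 3, p_4 = 5. Add edge {3,5}. Now deg[3]=0, deg[5]=1.
Step 5: smallest deg-1 vertex = 5, p_5 = 1. Add edge {1,5}. Now deg[5]=0, deg[1]=1.
Final: two remaining deg-1 vertices are 1, 7. Add edge {1,7}.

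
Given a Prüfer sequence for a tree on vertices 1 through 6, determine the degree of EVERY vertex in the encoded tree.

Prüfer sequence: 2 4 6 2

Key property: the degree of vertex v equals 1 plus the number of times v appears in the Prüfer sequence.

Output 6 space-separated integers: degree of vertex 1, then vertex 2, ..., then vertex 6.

Answer: 1 3 1 2 1 2

Derivation:
p_1 = 2: count[2] becomes 1
p_2 = 4: count[4] becomes 1
p_3 = 6: count[6] becomes 1
p_4 = 2: count[2] becomes 2
Degrees (1 + count): deg[1]=1+0=1, deg[2]=1+2=3, deg[3]=1+0=1, deg[4]=1+1=2, deg[5]=1+0=1, deg[6]=1+1=2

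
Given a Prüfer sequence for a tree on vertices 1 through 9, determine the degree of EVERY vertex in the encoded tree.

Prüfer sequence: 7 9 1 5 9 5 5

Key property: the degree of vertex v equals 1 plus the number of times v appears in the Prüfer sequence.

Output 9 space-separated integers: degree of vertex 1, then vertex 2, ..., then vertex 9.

Answer: 2 1 1 1 4 1 2 1 3

Derivation:
p_1 = 7: count[7] becomes 1
p_2 = 9: count[9] becomes 1
p_3 = 1: count[1] becomes 1
p_4 = 5: count[5] becomes 1
p_5 = 9: count[9] becomes 2
p_6 = 5: count[5] becomes 2
p_7 = 5: count[5] becomes 3
Degrees (1 + count): deg[1]=1+1=2, deg[2]=1+0=1, deg[3]=1+0=1, deg[4]=1+0=1, deg[5]=1+3=4, deg[6]=1+0=1, deg[7]=1+1=2, deg[8]=1+0=1, deg[9]=1+2=3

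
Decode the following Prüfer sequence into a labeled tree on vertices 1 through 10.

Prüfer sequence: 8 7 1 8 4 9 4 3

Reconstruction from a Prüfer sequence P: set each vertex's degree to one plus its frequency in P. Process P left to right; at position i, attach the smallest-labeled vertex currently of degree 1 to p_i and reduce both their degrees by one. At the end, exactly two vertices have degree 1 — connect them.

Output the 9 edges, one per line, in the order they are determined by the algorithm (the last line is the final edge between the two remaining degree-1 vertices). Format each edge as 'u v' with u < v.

Initial degrees: {1:2, 2:1, 3:2, 4:3, 5:1, 6:1, 7:2, 8:3, 9:2, 10:1}
Step 1: smallest deg-1 vertex = 2, p_1 = 8. Add edge {2,8}. Now deg[2]=0, deg[8]=2.
Step 2: smallest deg-1 vertex = 5, p_2 = 7. Add edge {5,7}. Now deg[5]=0, deg[7]=1.
Step 3: smallest deg-1 vertex = 6, p_3 = 1. Add edge {1,6}. Now deg[6]=0, deg[1]=1.
Step 4: smallest deg-1 vertex = 1, p_4 = 8. Add edge {1,8}. Now deg[1]=0, deg[8]=1.
Step 5: smallest deg-1 vertex = 7, p_5 = 4. Add edge {4,7}. Now deg[7]=0, deg[4]=2.
Step 6: smallest deg-1 vertex = 8, p_6 = 9. Add edge {8,9}. Now deg[8]=0, deg[9]=1.
Step 7: smallest deg-1 vertex = 9, p_7 = 4. Add edge {4,9}. Now deg[9]=0, deg[4]=1.
Step 8: smallest deg-1 vertex = 4, p_8 = 3. Add edge {3,4}. Now deg[4]=0, deg[3]=1.
Final: two remaining deg-1 vertices are 3, 10. Add edge {3,10}.

Answer: 2 8
5 7
1 6
1 8
4 7
8 9
4 9
3 4
3 10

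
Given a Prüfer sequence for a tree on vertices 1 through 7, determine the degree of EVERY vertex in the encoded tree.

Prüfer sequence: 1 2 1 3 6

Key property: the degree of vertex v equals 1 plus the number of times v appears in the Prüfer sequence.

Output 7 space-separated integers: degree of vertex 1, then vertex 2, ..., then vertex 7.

p_1 = 1: count[1] becomes 1
p_2 = 2: count[2] becomes 1
p_3 = 1: count[1] becomes 2
p_4 = 3: count[3] becomes 1
p_5 = 6: count[6] becomes 1
Degrees (1 + count): deg[1]=1+2=3, deg[2]=1+1=2, deg[3]=1+1=2, deg[4]=1+0=1, deg[5]=1+0=1, deg[6]=1+1=2, deg[7]=1+0=1

Answer: 3 2 2 1 1 2 1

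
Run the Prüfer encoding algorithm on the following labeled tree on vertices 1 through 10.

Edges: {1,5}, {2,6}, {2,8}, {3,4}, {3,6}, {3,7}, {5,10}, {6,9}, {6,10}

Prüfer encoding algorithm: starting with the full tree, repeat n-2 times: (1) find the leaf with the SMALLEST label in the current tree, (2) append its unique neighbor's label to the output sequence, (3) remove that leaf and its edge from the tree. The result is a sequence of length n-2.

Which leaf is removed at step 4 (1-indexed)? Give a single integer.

Answer: 7

Derivation:
Step 1: current leaves = {1,4,7,8,9}. Remove leaf 1 (neighbor: 5).
Step 2: current leaves = {4,5,7,8,9}. Remove leaf 4 (neighbor: 3).
Step 3: current leaves = {5,7,8,9}. Remove leaf 5 (neighbor: 10).
Step 4: current leaves = {7,8,9,10}. Remove leaf 7 (neighbor: 3).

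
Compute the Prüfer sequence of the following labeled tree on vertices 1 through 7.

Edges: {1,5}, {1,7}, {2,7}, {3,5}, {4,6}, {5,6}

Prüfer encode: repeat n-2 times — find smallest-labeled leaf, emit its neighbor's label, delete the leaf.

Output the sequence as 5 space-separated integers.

Answer: 7 5 6 5 1

Derivation:
Step 1: leaves = {2,3,4}. Remove smallest leaf 2, emit neighbor 7.
Step 2: leaves = {3,4,7}. Remove smallest leaf 3, emit neighbor 5.
Step 3: leaves = {4,7}. Remove smallest leaf 4, emit neighbor 6.
Step 4: leaves = {6,7}. Remove smallest leaf 6, emit neighbor 5.
Step 5: leaves = {5,7}. Remove smallest leaf 5, emit neighbor 1.
Done: 2 vertices remain (1, 7). Sequence = [7 5 6 5 1]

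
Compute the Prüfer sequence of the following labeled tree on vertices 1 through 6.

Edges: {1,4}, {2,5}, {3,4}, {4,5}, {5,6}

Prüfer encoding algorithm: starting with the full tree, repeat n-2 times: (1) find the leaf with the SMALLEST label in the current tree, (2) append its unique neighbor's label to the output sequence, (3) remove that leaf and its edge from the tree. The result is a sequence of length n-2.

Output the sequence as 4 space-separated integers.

Step 1: leaves = {1,2,3,6}. Remove smallest leaf 1, emit neighbor 4.
Step 2: leaves = {2,3,6}. Remove smallest leaf 2, emit neighbor 5.
Step 3: leaves = {3,6}. Remove smallest leaf 3, emit neighbor 4.
Step 4: leaves = {4,6}. Remove smallest leaf 4, emit neighbor 5.
Done: 2 vertices remain (5, 6). Sequence = [4 5 4 5]

Answer: 4 5 4 5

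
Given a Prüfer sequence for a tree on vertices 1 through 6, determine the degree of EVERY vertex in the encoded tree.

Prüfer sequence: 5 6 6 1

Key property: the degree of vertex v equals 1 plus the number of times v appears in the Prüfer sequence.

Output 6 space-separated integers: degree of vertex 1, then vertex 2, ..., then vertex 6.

p_1 = 5: count[5] becomes 1
p_2 = 6: count[6] becomes 1
p_3 = 6: count[6] becomes 2
p_4 = 1: count[1] becomes 1
Degrees (1 + count): deg[1]=1+1=2, deg[2]=1+0=1, deg[3]=1+0=1, deg[4]=1+0=1, deg[5]=1+1=2, deg[6]=1+2=3

Answer: 2 1 1 1 2 3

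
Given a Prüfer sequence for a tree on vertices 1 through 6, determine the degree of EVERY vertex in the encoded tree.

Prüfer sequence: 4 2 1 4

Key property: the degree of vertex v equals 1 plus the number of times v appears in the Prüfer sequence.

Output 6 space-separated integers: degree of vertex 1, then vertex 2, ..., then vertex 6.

p_1 = 4: count[4] becomes 1
p_2 = 2: count[2] becomes 1
p_3 = 1: count[1] becomes 1
p_4 = 4: count[4] becomes 2
Degrees (1 + count): deg[1]=1+1=2, deg[2]=1+1=2, deg[3]=1+0=1, deg[4]=1+2=3, deg[5]=1+0=1, deg[6]=1+0=1

Answer: 2 2 1 3 1 1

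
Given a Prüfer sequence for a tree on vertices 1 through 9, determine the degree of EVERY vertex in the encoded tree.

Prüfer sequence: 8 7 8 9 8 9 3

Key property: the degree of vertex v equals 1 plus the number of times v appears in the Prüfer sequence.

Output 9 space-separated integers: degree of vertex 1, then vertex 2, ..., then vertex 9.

p_1 = 8: count[8] becomes 1
p_2 = 7: count[7] becomes 1
p_3 = 8: count[8] becomes 2
p_4 = 9: count[9] becomes 1
p_5 = 8: count[8] becomes 3
p_6 = 9: count[9] becomes 2
p_7 = 3: count[3] becomes 1
Degrees (1 + count): deg[1]=1+0=1, deg[2]=1+0=1, deg[3]=1+1=2, deg[4]=1+0=1, deg[5]=1+0=1, deg[6]=1+0=1, deg[7]=1+1=2, deg[8]=1+3=4, deg[9]=1+2=3

Answer: 1 1 2 1 1 1 2 4 3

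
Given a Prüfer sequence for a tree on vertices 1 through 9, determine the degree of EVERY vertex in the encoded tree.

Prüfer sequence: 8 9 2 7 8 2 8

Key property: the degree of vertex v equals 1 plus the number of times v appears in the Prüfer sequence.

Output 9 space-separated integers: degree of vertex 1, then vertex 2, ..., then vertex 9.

p_1 = 8: count[8] becomes 1
p_2 = 9: count[9] becomes 1
p_3 = 2: count[2] becomes 1
p_4 = 7: count[7] becomes 1
p_5 = 8: count[8] becomes 2
p_6 = 2: count[2] becomes 2
p_7 = 8: count[8] becomes 3
Degrees (1 + count): deg[1]=1+0=1, deg[2]=1+2=3, deg[3]=1+0=1, deg[4]=1+0=1, deg[5]=1+0=1, deg[6]=1+0=1, deg[7]=1+1=2, deg[8]=1+3=4, deg[9]=1+1=2

Answer: 1 3 1 1 1 1 2 4 2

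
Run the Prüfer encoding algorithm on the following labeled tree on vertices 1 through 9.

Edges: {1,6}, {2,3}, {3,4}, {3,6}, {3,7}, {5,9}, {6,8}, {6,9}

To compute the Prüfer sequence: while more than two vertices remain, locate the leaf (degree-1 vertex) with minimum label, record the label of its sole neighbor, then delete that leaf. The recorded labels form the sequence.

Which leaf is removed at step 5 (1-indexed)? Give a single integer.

Step 1: current leaves = {1,2,4,5,7,8}. Remove leaf 1 (neighbor: 6).
Step 2: current leaves = {2,4,5,7,8}. Remove leaf 2 (neighbor: 3).
Step 3: current leaves = {4,5,7,8}. Remove leaf 4 (neighbor: 3).
Step 4: current leaves = {5,7,8}. Remove leaf 5 (neighbor: 9).
Step 5: current leaves = {7,8,9}. Remove leaf 7 (neighbor: 3).

Answer: 7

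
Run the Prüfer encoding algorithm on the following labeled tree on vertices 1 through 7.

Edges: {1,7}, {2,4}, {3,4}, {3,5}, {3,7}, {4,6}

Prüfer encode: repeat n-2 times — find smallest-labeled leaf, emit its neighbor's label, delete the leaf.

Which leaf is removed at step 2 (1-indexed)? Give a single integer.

Answer: 2

Derivation:
Step 1: current leaves = {1,2,5,6}. Remove leaf 1 (neighbor: 7).
Step 2: current leaves = {2,5,6,7}. Remove leaf 2 (neighbor: 4).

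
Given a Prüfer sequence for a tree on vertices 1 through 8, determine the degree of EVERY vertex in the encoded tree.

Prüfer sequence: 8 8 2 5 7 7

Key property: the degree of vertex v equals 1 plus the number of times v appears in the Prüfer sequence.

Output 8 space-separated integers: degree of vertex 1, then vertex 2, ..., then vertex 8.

Answer: 1 2 1 1 2 1 3 3

Derivation:
p_1 = 8: count[8] becomes 1
p_2 = 8: count[8] becomes 2
p_3 = 2: count[2] becomes 1
p_4 = 5: count[5] becomes 1
p_5 = 7: count[7] becomes 1
p_6 = 7: count[7] becomes 2
Degrees (1 + count): deg[1]=1+0=1, deg[2]=1+1=2, deg[3]=1+0=1, deg[4]=1+0=1, deg[5]=1+1=2, deg[6]=1+0=1, deg[7]=1+2=3, deg[8]=1+2=3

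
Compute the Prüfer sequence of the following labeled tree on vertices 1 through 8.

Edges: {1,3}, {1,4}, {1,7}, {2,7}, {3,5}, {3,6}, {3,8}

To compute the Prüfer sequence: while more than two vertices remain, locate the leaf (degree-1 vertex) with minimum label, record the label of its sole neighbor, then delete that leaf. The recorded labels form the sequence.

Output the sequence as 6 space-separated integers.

Answer: 7 1 3 3 1 3

Derivation:
Step 1: leaves = {2,4,5,6,8}. Remove smallest leaf 2, emit neighbor 7.
Step 2: leaves = {4,5,6,7,8}. Remove smallest leaf 4, emit neighbor 1.
Step 3: leaves = {5,6,7,8}. Remove smallest leaf 5, emit neighbor 3.
Step 4: leaves = {6,7,8}. Remove smallest leaf 6, emit neighbor 3.
Step 5: leaves = {7,8}. Remove smallest leaf 7, emit neighbor 1.
Step 6: leaves = {1,8}. Remove smallest leaf 1, emit neighbor 3.
Done: 2 vertices remain (3, 8). Sequence = [7 1 3 3 1 3]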